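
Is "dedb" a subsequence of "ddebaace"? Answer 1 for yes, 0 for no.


Check if "dedb" is a subsequence of "ddebaace"
Greedy scan:
  Position 0 ('d'): matches sub[0] = 'd'
  Position 1 ('d'): no match needed
  Position 2 ('e'): matches sub[1] = 'e'
  Position 3 ('b'): no match needed
  Position 4 ('a'): no match needed
  Position 5 ('a'): no match needed
  Position 6 ('c'): no match needed
  Position 7 ('e'): no match needed
Only matched 2/4 characters => not a subsequence

0


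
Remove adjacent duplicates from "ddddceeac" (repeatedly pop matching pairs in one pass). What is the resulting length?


Input: ddddceeac
Stack-based adjacent duplicate removal:
  Read 'd': push. Stack: d
  Read 'd': matches stack top 'd' => pop. Stack: (empty)
  Read 'd': push. Stack: d
  Read 'd': matches stack top 'd' => pop. Stack: (empty)
  Read 'c': push. Stack: c
  Read 'e': push. Stack: ce
  Read 'e': matches stack top 'e' => pop. Stack: c
  Read 'a': push. Stack: ca
  Read 'c': push. Stack: cac
Final stack: "cac" (length 3)

3


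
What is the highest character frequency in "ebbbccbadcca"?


Input: ebbbccbadcca
Character counts:
  'a': 2
  'b': 4
  'c': 4
  'd': 1
  'e': 1
Maximum frequency: 4

4


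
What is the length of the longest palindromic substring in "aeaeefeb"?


Input: "aeaeefeb"
Checking substrings for palindromes:
  [0:3] "aea" (len 3) => palindrome
  [1:4] "eae" (len 3) => palindrome
  [4:7] "efe" (len 3) => palindrome
  [3:5] "ee" (len 2) => palindrome
Longest palindromic substring: "aea" with length 3

3


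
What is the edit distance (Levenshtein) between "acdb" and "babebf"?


Computing edit distance: "acdb" -> "babebf"
DP table:
           b    a    b    e    b    f
      0    1    2    3    4    5    6
  a   1    1    1    2    3    4    5
  c   2    2    2    2    3    4    5
  d   3    3    3    3    3    4    5
  b   4    3    4    3    4    3    4
Edit distance = dp[4][6] = 4

4


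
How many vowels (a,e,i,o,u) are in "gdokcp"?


Input: gdokcp
Checking each character:
  'g' at position 0: consonant
  'd' at position 1: consonant
  'o' at position 2: vowel (running total: 1)
  'k' at position 3: consonant
  'c' at position 4: consonant
  'p' at position 5: consonant
Total vowels: 1

1


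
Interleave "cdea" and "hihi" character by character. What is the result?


Interleaving "cdea" and "hihi":
  Position 0: 'c' from first, 'h' from second => "ch"
  Position 1: 'd' from first, 'i' from second => "di"
  Position 2: 'e' from first, 'h' from second => "eh"
  Position 3: 'a' from first, 'i' from second => "ai"
Result: chdiehai

chdiehai


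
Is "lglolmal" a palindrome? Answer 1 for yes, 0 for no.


Input: lglolmal
Reversed: lamlolgl
  Compare pos 0 ('l') with pos 7 ('l'): match
  Compare pos 1 ('g') with pos 6 ('a'): MISMATCH
  Compare pos 2 ('l') with pos 5 ('m'): MISMATCH
  Compare pos 3 ('o') with pos 4 ('l'): MISMATCH
Result: not a palindrome

0


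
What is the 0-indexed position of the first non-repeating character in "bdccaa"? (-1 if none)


Input: bdccaa
Character frequencies:
  'a': 2
  'b': 1
  'c': 2
  'd': 1
Scanning left to right for freq == 1:
  Position 0 ('b'): unique! => answer = 0

0


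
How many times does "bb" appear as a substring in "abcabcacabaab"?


Searching for "bb" in "abcabcacabaab"
Scanning each position:
  Position 0: "ab" => no
  Position 1: "bc" => no
  Position 2: "ca" => no
  Position 3: "ab" => no
  Position 4: "bc" => no
  Position 5: "ca" => no
  Position 6: "ac" => no
  Position 7: "ca" => no
  Position 8: "ab" => no
  Position 9: "ba" => no
  Position 10: "aa" => no
  Position 11: "ab" => no
Total occurrences: 0

0


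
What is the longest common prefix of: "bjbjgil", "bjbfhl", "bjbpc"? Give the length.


Words: bjbjgil, bjbfhl, bjbpc
  Position 0: all 'b' => match
  Position 1: all 'j' => match
  Position 2: all 'b' => match
  Position 3: ('j', 'f', 'p') => mismatch, stop
LCP = "bjb" (length 3)

3


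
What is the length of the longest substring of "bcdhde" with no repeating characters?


Input: "bcdhde"
Sliding window (track last position of each char):
  Position 0 ('b'): window [0,0] length 1 -- new best
  Position 1 ('c'): window [0,1] length 2 -- new best
  Position 2 ('d'): window [0,2] length 3 -- new best
  Position 3 ('h'): window [0,3] length 4 -- new best
  Position 4 ('d'): repeat (last at 2), move window start to 3
  Position 4 ('d'): window [3,4] length 2
  Position 5 ('e'): window [3,5] length 3
Longest substring with no repeats: "bcdh" with length 4

4


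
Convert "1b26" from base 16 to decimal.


Input: "1b26" in base 16
Positional expansion:
  Digit '1' (value 1) x 16^3 = 4096
  Digit 'b' (value 11) x 16^2 = 2816
  Digit '2' (value 2) x 16^1 = 32
  Digit '6' (value 6) x 16^0 = 6
Sum = 6950

6950


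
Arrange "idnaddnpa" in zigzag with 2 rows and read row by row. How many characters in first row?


Zigzag "idnaddnpa" into 2 rows:
Placing characters:
  'i' => row 0
  'd' => row 1
  'n' => row 0
  'a' => row 1
  'd' => row 0
  'd' => row 1
  'n' => row 0
  'p' => row 1
  'a' => row 0
Rows:
  Row 0: "indna"
  Row 1: "dadp"
First row length: 5

5


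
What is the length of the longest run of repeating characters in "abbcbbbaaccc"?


Input: "abbcbbbaaccc"
Scanning for longest run:
  Position 1 ('b'): new char, reset run to 1
  Position 2 ('b'): continues run of 'b', length=2
  Position 3 ('c'): new char, reset run to 1
  Position 4 ('b'): new char, reset run to 1
  Position 5 ('b'): continues run of 'b', length=2
  Position 6 ('b'): continues run of 'b', length=3
  Position 7 ('a'): new char, reset run to 1
  Position 8 ('a'): continues run of 'a', length=2
  Position 9 ('c'): new char, reset run to 1
  Position 10 ('c'): continues run of 'c', length=2
  Position 11 ('c'): continues run of 'c', length=3
Longest run: 'b' with length 3

3


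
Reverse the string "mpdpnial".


Input: mpdpnial
Reading characters right to left:
  Position 7: 'l'
  Position 6: 'a'
  Position 5: 'i'
  Position 4: 'n'
  Position 3: 'p'
  Position 2: 'd'
  Position 1: 'p'
  Position 0: 'm'
Reversed: lainpdpm

lainpdpm


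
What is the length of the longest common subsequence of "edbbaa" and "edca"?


LCS of "edbbaa" and "edca"
DP table:
           e    d    c    a
      0    0    0    0    0
  e   0    1    1    1    1
  d   0    1    2    2    2
  b   0    1    2    2    2
  b   0    1    2    2    2
  a   0    1    2    2    3
  a   0    1    2    2    3
LCS length = dp[6][4] = 3

3


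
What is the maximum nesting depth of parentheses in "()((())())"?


Input: "()((())())"
Tracking depth:
  Position 0 '(': depth becomes 1
  Position 1 ')': depth becomes 0
  Position 2 '(': depth becomes 1
  Position 3 '(': depth becomes 2
  Position 4 '(': depth becomes 3
  Position 5 ')': depth becomes 2
  Position 6 ')': depth becomes 1
  Position 7 '(': depth becomes 2
  Position 8 ')': depth becomes 1
  Position 9 ')': depth becomes 0
Maximum depth reached: 3

3


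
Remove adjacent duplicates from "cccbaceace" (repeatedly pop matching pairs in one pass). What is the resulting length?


Input: cccbaceace
Stack-based adjacent duplicate removal:
  Read 'c': push. Stack: c
  Read 'c': matches stack top 'c' => pop. Stack: (empty)
  Read 'c': push. Stack: c
  Read 'b': push. Stack: cb
  Read 'a': push. Stack: cba
  Read 'c': push. Stack: cbac
  Read 'e': push. Stack: cbace
  Read 'a': push. Stack: cbacea
  Read 'c': push. Stack: cbaceac
  Read 'e': push. Stack: cbaceace
Final stack: "cbaceace" (length 8)

8


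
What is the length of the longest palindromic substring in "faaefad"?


Input: "faaefad"
Checking substrings for palindromes:
  [1:3] "aa" (len 2) => palindrome
Longest palindromic substring: "aa" with length 2

2


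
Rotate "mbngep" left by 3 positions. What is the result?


Input: "mbngep", rotate left by 3
First 3 characters: "mbn"
Remaining characters: "gep"
Concatenate remaining + first: "gep" + "mbn" = "gepmbn"

gepmbn


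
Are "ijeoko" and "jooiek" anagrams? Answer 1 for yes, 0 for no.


Strings: "ijeoko", "jooiek"
Sorted first:  eijkoo
Sorted second: eijkoo
Sorted forms match => anagrams

1


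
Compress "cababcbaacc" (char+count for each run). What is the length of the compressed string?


Input: cababcbaacc
Runs:
  'c' x 1 => "c1"
  'a' x 1 => "a1"
  'b' x 1 => "b1"
  'a' x 1 => "a1"
  'b' x 1 => "b1"
  'c' x 1 => "c1"
  'b' x 1 => "b1"
  'a' x 2 => "a2"
  'c' x 2 => "c2"
Compressed: "c1a1b1a1b1c1b1a2c2"
Compressed length: 18

18


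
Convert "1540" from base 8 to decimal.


Input: "1540" in base 8
Positional expansion:
  Digit '1' (value 1) x 8^3 = 512
  Digit '5' (value 5) x 8^2 = 320
  Digit '4' (value 4) x 8^1 = 32
  Digit '0' (value 0) x 8^0 = 0
Sum = 864

864


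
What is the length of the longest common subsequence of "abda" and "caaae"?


LCS of "abda" and "caaae"
DP table:
           c    a    a    a    e
      0    0    0    0    0    0
  a   0    0    1    1    1    1
  b   0    0    1    1    1    1
  d   0    0    1    1    1    1
  a   0    0    1    2    2    2
LCS length = dp[4][5] = 2

2


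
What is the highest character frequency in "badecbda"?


Input: badecbda
Character counts:
  'a': 2
  'b': 2
  'c': 1
  'd': 2
  'e': 1
Maximum frequency: 2

2


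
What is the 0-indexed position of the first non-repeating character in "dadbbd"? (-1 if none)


Input: dadbbd
Character frequencies:
  'a': 1
  'b': 2
  'd': 3
Scanning left to right for freq == 1:
  Position 0 ('d'): freq=3, skip
  Position 1 ('a'): unique! => answer = 1

1


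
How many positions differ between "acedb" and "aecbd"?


Comparing "acedb" and "aecbd" position by position:
  Position 0: 'a' vs 'a' => same
  Position 1: 'c' vs 'e' => DIFFER
  Position 2: 'e' vs 'c' => DIFFER
  Position 3: 'd' vs 'b' => DIFFER
  Position 4: 'b' vs 'd' => DIFFER
Positions that differ: 4

4


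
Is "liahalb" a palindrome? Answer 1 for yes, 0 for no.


Input: liahalb
Reversed: blahail
  Compare pos 0 ('l') with pos 6 ('b'): MISMATCH
  Compare pos 1 ('i') with pos 5 ('l'): MISMATCH
  Compare pos 2 ('a') with pos 4 ('a'): match
Result: not a palindrome

0


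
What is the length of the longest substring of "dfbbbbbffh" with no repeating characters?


Input: "dfbbbbbffh"
Sliding window (track last position of each char):
  Position 0 ('d'): window [0,0] length 1 -- new best
  Position 1 ('f'): window [0,1] length 2 -- new best
  Position 2 ('b'): window [0,2] length 3 -- new best
  Position 3 ('b'): repeat (last at 2), move window start to 3
  Position 3 ('b'): window [3,3] length 1
  Position 4 ('b'): repeat (last at 3), move window start to 4
  Position 4 ('b'): window [4,4] length 1
  Position 5 ('b'): repeat (last at 4), move window start to 5
  Position 5 ('b'): window [5,5] length 1
  Position 6 ('b'): repeat (last at 5), move window start to 6
  Position 6 ('b'): window [6,6] length 1
  Position 7 ('f'): window [6,7] length 2
  Position 8 ('f'): repeat (last at 7), move window start to 8
  Position 8 ('f'): window [8,8] length 1
  Position 9 ('h'): window [8,9] length 2
Longest substring with no repeats: "dfb" with length 3

3


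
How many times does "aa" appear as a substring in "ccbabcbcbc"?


Searching for "aa" in "ccbabcbcbc"
Scanning each position:
  Position 0: "cc" => no
  Position 1: "cb" => no
  Position 2: "ba" => no
  Position 3: "ab" => no
  Position 4: "bc" => no
  Position 5: "cb" => no
  Position 6: "bc" => no
  Position 7: "cb" => no
  Position 8: "bc" => no
Total occurrences: 0

0


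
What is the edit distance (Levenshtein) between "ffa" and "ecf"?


Computing edit distance: "ffa" -> "ecf"
DP table:
           e    c    f
      0    1    2    3
  f   1    1    2    2
  f   2    2    2    2
  a   3    3    3    3
Edit distance = dp[3][3] = 3

3


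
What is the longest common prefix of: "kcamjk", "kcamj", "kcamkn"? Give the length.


Words: kcamjk, kcamj, kcamkn
  Position 0: all 'k' => match
  Position 1: all 'c' => match
  Position 2: all 'a' => match
  Position 3: all 'm' => match
  Position 4: ('j', 'j', 'k') => mismatch, stop
LCP = "kcam" (length 4)

4


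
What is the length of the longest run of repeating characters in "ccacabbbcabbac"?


Input: "ccacabbbcabbac"
Scanning for longest run:
  Position 1 ('c'): continues run of 'c', length=2
  Position 2 ('a'): new char, reset run to 1
  Position 3 ('c'): new char, reset run to 1
  Position 4 ('a'): new char, reset run to 1
  Position 5 ('b'): new char, reset run to 1
  Position 6 ('b'): continues run of 'b', length=2
  Position 7 ('b'): continues run of 'b', length=3
  Position 8 ('c'): new char, reset run to 1
  Position 9 ('a'): new char, reset run to 1
  Position 10 ('b'): new char, reset run to 1
  Position 11 ('b'): continues run of 'b', length=2
  Position 12 ('a'): new char, reset run to 1
  Position 13 ('c'): new char, reset run to 1
Longest run: 'b' with length 3

3


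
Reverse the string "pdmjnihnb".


Input: pdmjnihnb
Reading characters right to left:
  Position 8: 'b'
  Position 7: 'n'
  Position 6: 'h'
  Position 5: 'i'
  Position 4: 'n'
  Position 3: 'j'
  Position 2: 'm'
  Position 1: 'd'
  Position 0: 'p'
Reversed: bnhinjmdp

bnhinjmdp


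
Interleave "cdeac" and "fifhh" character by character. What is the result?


Interleaving "cdeac" and "fifhh":
  Position 0: 'c' from first, 'f' from second => "cf"
  Position 1: 'd' from first, 'i' from second => "di"
  Position 2: 'e' from first, 'f' from second => "ef"
  Position 3: 'a' from first, 'h' from second => "ah"
  Position 4: 'c' from first, 'h' from second => "ch"
Result: cfdiefahch

cfdiefahch


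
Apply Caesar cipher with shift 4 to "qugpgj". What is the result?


Caesar cipher: shift "qugpgj" by 4
  'q' (pos 16) + 4 = pos 20 = 'u'
  'u' (pos 20) + 4 = pos 24 = 'y'
  'g' (pos 6) + 4 = pos 10 = 'k'
  'p' (pos 15) + 4 = pos 19 = 't'
  'g' (pos 6) + 4 = pos 10 = 'k'
  'j' (pos 9) + 4 = pos 13 = 'n'
Result: uyktkn

uyktkn


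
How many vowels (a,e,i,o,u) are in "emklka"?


Input: emklka
Checking each character:
  'e' at position 0: vowel (running total: 1)
  'm' at position 1: consonant
  'k' at position 2: consonant
  'l' at position 3: consonant
  'k' at position 4: consonant
  'a' at position 5: vowel (running total: 2)
Total vowels: 2

2


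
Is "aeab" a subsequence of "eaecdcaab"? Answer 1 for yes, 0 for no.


Check if "aeab" is a subsequence of "eaecdcaab"
Greedy scan:
  Position 0 ('e'): no match needed
  Position 1 ('a'): matches sub[0] = 'a'
  Position 2 ('e'): matches sub[1] = 'e'
  Position 3 ('c'): no match needed
  Position 4 ('d'): no match needed
  Position 5 ('c'): no match needed
  Position 6 ('a'): matches sub[2] = 'a'
  Position 7 ('a'): no match needed
  Position 8 ('b'): matches sub[3] = 'b'
All 4 characters matched => is a subsequence

1


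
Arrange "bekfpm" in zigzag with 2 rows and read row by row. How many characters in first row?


Zigzag "bekfpm" into 2 rows:
Placing characters:
  'b' => row 0
  'e' => row 1
  'k' => row 0
  'f' => row 1
  'p' => row 0
  'm' => row 1
Rows:
  Row 0: "bkp"
  Row 1: "efm"
First row length: 3

3


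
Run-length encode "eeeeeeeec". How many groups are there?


Input: eeeeeeeec
Scanning for consecutive runs:
  Group 1: 'e' x 8 (positions 0-7)
  Group 2: 'c' x 1 (positions 8-8)
Total groups: 2

2


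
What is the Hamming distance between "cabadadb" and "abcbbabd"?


Comparing "cabadadb" and "abcbbabd" position by position:
  Position 0: 'c' vs 'a' => differ
  Position 1: 'a' vs 'b' => differ
  Position 2: 'b' vs 'c' => differ
  Position 3: 'a' vs 'b' => differ
  Position 4: 'd' vs 'b' => differ
  Position 5: 'a' vs 'a' => same
  Position 6: 'd' vs 'b' => differ
  Position 7: 'b' vs 'd' => differ
Total differences (Hamming distance): 7

7


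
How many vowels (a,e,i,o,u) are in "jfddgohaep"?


Input: jfddgohaep
Checking each character:
  'j' at position 0: consonant
  'f' at position 1: consonant
  'd' at position 2: consonant
  'd' at position 3: consonant
  'g' at position 4: consonant
  'o' at position 5: vowel (running total: 1)
  'h' at position 6: consonant
  'a' at position 7: vowel (running total: 2)
  'e' at position 8: vowel (running total: 3)
  'p' at position 9: consonant
Total vowels: 3

3


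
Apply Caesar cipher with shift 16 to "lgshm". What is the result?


Caesar cipher: shift "lgshm" by 16
  'l' (pos 11) + 16 = pos 1 = 'b'
  'g' (pos 6) + 16 = pos 22 = 'w'
  's' (pos 18) + 16 = pos 8 = 'i'
  'h' (pos 7) + 16 = pos 23 = 'x'
  'm' (pos 12) + 16 = pos 2 = 'c'
Result: bwixc

bwixc


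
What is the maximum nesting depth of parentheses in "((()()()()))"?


Input: "((()()()()))"
Tracking depth:
  Position 0 '(': depth becomes 1
  Position 1 '(': depth becomes 2
  Position 2 '(': depth becomes 3
  Position 3 ')': depth becomes 2
  Position 4 '(': depth becomes 3
  Position 5 ')': depth becomes 2
  Position 6 '(': depth becomes 3
  Position 7 ')': depth becomes 2
  Position 8 '(': depth becomes 3
  Position 9 ')': depth becomes 2
  Position 10 ')': depth becomes 1
  Position 11 ')': depth becomes 0
Maximum depth reached: 3

3


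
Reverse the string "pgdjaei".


Input: pgdjaei
Reading characters right to left:
  Position 6: 'i'
  Position 5: 'e'
  Position 4: 'a'
  Position 3: 'j'
  Position 2: 'd'
  Position 1: 'g'
  Position 0: 'p'
Reversed: ieajdgp

ieajdgp


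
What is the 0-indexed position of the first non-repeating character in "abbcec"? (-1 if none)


Input: abbcec
Character frequencies:
  'a': 1
  'b': 2
  'c': 2
  'e': 1
Scanning left to right for freq == 1:
  Position 0 ('a'): unique! => answer = 0

0


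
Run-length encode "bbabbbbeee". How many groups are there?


Input: bbabbbbeee
Scanning for consecutive runs:
  Group 1: 'b' x 2 (positions 0-1)
  Group 2: 'a' x 1 (positions 2-2)
  Group 3: 'b' x 4 (positions 3-6)
  Group 4: 'e' x 3 (positions 7-9)
Total groups: 4

4


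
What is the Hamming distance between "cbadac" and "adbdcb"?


Comparing "cbadac" and "adbdcb" position by position:
  Position 0: 'c' vs 'a' => differ
  Position 1: 'b' vs 'd' => differ
  Position 2: 'a' vs 'b' => differ
  Position 3: 'd' vs 'd' => same
  Position 4: 'a' vs 'c' => differ
  Position 5: 'c' vs 'b' => differ
Total differences (Hamming distance): 5

5


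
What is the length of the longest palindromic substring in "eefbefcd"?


Input: "eefbefcd"
Checking substrings for palindromes:
  [0:2] "ee" (len 2) => palindrome
Longest palindromic substring: "ee" with length 2

2


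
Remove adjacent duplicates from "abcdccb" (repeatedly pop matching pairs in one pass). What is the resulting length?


Input: abcdccb
Stack-based adjacent duplicate removal:
  Read 'a': push. Stack: a
  Read 'b': push. Stack: ab
  Read 'c': push. Stack: abc
  Read 'd': push. Stack: abcd
  Read 'c': push. Stack: abcdc
  Read 'c': matches stack top 'c' => pop. Stack: abcd
  Read 'b': push. Stack: abcdb
Final stack: "abcdb" (length 5)

5


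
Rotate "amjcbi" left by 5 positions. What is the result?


Input: "amjcbi", rotate left by 5
First 5 characters: "amjcb"
Remaining characters: "i"
Concatenate remaining + first: "i" + "amjcb" = "iamjcb"

iamjcb


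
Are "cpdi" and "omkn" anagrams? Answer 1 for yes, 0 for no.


Strings: "cpdi", "omkn"
Sorted first:  cdip
Sorted second: kmno
Differ at position 0: 'c' vs 'k' => not anagrams

0


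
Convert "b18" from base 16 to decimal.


Input: "b18" in base 16
Positional expansion:
  Digit 'b' (value 11) x 16^2 = 2816
  Digit '1' (value 1) x 16^1 = 16
  Digit '8' (value 8) x 16^0 = 8
Sum = 2840

2840


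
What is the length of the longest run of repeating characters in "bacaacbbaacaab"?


Input: "bacaacbbaacaab"
Scanning for longest run:
  Position 1 ('a'): new char, reset run to 1
  Position 2 ('c'): new char, reset run to 1
  Position 3 ('a'): new char, reset run to 1
  Position 4 ('a'): continues run of 'a', length=2
  Position 5 ('c'): new char, reset run to 1
  Position 6 ('b'): new char, reset run to 1
  Position 7 ('b'): continues run of 'b', length=2
  Position 8 ('a'): new char, reset run to 1
  Position 9 ('a'): continues run of 'a', length=2
  Position 10 ('c'): new char, reset run to 1
  Position 11 ('a'): new char, reset run to 1
  Position 12 ('a'): continues run of 'a', length=2
  Position 13 ('b'): new char, reset run to 1
Longest run: 'a' with length 2

2


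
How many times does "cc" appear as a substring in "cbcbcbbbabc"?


Searching for "cc" in "cbcbcbbbabc"
Scanning each position:
  Position 0: "cb" => no
  Position 1: "bc" => no
  Position 2: "cb" => no
  Position 3: "bc" => no
  Position 4: "cb" => no
  Position 5: "bb" => no
  Position 6: "bb" => no
  Position 7: "ba" => no
  Position 8: "ab" => no
  Position 9: "bc" => no
Total occurrences: 0

0


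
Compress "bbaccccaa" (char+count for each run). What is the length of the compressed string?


Input: bbaccccaa
Runs:
  'b' x 2 => "b2"
  'a' x 1 => "a1"
  'c' x 4 => "c4"
  'a' x 2 => "a2"
Compressed: "b2a1c4a2"
Compressed length: 8

8


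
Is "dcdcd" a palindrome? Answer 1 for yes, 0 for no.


Input: dcdcd
Reversed: dcdcd
  Compare pos 0 ('d') with pos 4 ('d'): match
  Compare pos 1 ('c') with pos 3 ('c'): match
Result: palindrome

1


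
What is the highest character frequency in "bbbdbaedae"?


Input: bbbdbaedae
Character counts:
  'a': 2
  'b': 4
  'd': 2
  'e': 2
Maximum frequency: 4

4


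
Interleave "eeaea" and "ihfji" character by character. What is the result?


Interleaving "eeaea" and "ihfji":
  Position 0: 'e' from first, 'i' from second => "ei"
  Position 1: 'e' from first, 'h' from second => "eh"
  Position 2: 'a' from first, 'f' from second => "af"
  Position 3: 'e' from first, 'j' from second => "ej"
  Position 4: 'a' from first, 'i' from second => "ai"
Result: eiehafejai

eiehafejai


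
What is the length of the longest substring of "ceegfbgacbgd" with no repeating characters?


Input: "ceegfbgacbgd"
Sliding window (track last position of each char):
  Position 0 ('c'): window [0,0] length 1 -- new best
  Position 1 ('e'): window [0,1] length 2 -- new best
  Position 2 ('e'): repeat (last at 1), move window start to 2
  Position 2 ('e'): window [2,2] length 1
  Position 3 ('g'): window [2,3] length 2
  Position 4 ('f'): window [2,4] length 3 -- new best
  Position 5 ('b'): window [2,5] length 4 -- new best
  Position 6 ('g'): repeat (last at 3), move window start to 4
  Position 6 ('g'): window [4,6] length 3
  Position 7 ('a'): window [4,7] length 4
  Position 8 ('c'): window [4,8] length 5 -- new best
  Position 9 ('b'): repeat (last at 5), move window start to 6
  Position 9 ('b'): window [6,9] length 4
  Position 10 ('g'): repeat (last at 6), move window start to 7
  Position 10 ('g'): window [7,10] length 4
  Position 11 ('d'): window [7,11] length 5
Longest substring with no repeats: "fbgac" with length 5

5


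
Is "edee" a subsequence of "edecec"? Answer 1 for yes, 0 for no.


Check if "edee" is a subsequence of "edecec"
Greedy scan:
  Position 0 ('e'): matches sub[0] = 'e'
  Position 1 ('d'): matches sub[1] = 'd'
  Position 2 ('e'): matches sub[2] = 'e'
  Position 3 ('c'): no match needed
  Position 4 ('e'): matches sub[3] = 'e'
  Position 5 ('c'): no match needed
All 4 characters matched => is a subsequence

1


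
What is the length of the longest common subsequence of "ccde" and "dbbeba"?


LCS of "ccde" and "dbbeba"
DP table:
           d    b    b    e    b    a
      0    0    0    0    0    0    0
  c   0    0    0    0    0    0    0
  c   0    0    0    0    0    0    0
  d   0    1    1    1    1    1    1
  e   0    1    1    1    2    2    2
LCS length = dp[4][6] = 2

2


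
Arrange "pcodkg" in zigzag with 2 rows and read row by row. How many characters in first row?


Zigzag "pcodkg" into 2 rows:
Placing characters:
  'p' => row 0
  'c' => row 1
  'o' => row 0
  'd' => row 1
  'k' => row 0
  'g' => row 1
Rows:
  Row 0: "pok"
  Row 1: "cdg"
First row length: 3

3


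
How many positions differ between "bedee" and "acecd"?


Comparing "bedee" and "acecd" position by position:
  Position 0: 'b' vs 'a' => DIFFER
  Position 1: 'e' vs 'c' => DIFFER
  Position 2: 'd' vs 'e' => DIFFER
  Position 3: 'e' vs 'c' => DIFFER
  Position 4: 'e' vs 'd' => DIFFER
Positions that differ: 5

5


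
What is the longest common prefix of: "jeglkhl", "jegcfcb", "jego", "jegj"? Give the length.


Words: jeglkhl, jegcfcb, jego, jegj
  Position 0: all 'j' => match
  Position 1: all 'e' => match
  Position 2: all 'g' => match
  Position 3: ('l', 'c', 'o', 'j') => mismatch, stop
LCP = "jeg" (length 3)

3


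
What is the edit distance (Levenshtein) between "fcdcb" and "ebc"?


Computing edit distance: "fcdcb" -> "ebc"
DP table:
           e    b    c
      0    1    2    3
  f   1    1    2    3
  c   2    2    2    2
  d   3    3    3    3
  c   4    4    4    3
  b   5    5    4    4
Edit distance = dp[5][3] = 4

4


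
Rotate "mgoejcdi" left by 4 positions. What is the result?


Input: "mgoejcdi", rotate left by 4
First 4 characters: "mgoe"
Remaining characters: "jcdi"
Concatenate remaining + first: "jcdi" + "mgoe" = "jcdimgoe"

jcdimgoe


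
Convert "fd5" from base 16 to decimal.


Input: "fd5" in base 16
Positional expansion:
  Digit 'f' (value 15) x 16^2 = 3840
  Digit 'd' (value 13) x 16^1 = 208
  Digit '5' (value 5) x 16^0 = 5
Sum = 4053

4053


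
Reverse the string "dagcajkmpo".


Input: dagcajkmpo
Reading characters right to left:
  Position 9: 'o'
  Position 8: 'p'
  Position 7: 'm'
  Position 6: 'k'
  Position 5: 'j'
  Position 4: 'a'
  Position 3: 'c'
  Position 2: 'g'
  Position 1: 'a'
  Position 0: 'd'
Reversed: opmkjacgad

opmkjacgad


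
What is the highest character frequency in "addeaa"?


Input: addeaa
Character counts:
  'a': 3
  'd': 2
  'e': 1
Maximum frequency: 3

3


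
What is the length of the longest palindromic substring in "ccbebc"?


Input: "ccbebc"
Checking substrings for palindromes:
  [1:6] "cbebc" (len 5) => palindrome
  [2:5] "beb" (len 3) => palindrome
  [0:2] "cc" (len 2) => palindrome
Longest palindromic substring: "cbebc" with length 5

5


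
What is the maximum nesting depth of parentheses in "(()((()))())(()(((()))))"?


Input: "(()((()))())(()(((()))))"
Tracking depth:
  Position 0 '(': depth becomes 1
  Position 1 '(': depth becomes 2
  Position 2 ')': depth becomes 1
  Position 3 '(': depth becomes 2
  Position 4 '(': depth becomes 3
  Position 5 '(': depth becomes 4
  Position 6 ')': depth becomes 3
  Position 7 ')': depth becomes 2
  Position 8 ')': depth becomes 1
  Position 9 '(': depth becomes 2
  Position 10 ')': depth becomes 1
  Position 11 ')': depth becomes 0
  Position 12 '(': depth becomes 1
  Position 13 '(': depth becomes 2
  Position 14 ')': depth becomes 1
  Position 15 '(': depth becomes 2
  Position 16 '(': depth becomes 3
  Position 17 '(': depth becomes 4
  Position 18 '(': depth becomes 5
  Position 19 ')': depth becomes 4
  Position 20 ')': depth becomes 3
  Position 21 ')': depth becomes 2
  Position 22 ')': depth becomes 1
  Position 23 ')': depth becomes 0
Maximum depth reached: 5

5


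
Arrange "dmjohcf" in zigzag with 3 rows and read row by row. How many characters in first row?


Zigzag "dmjohcf" into 3 rows:
Placing characters:
  'd' => row 0
  'm' => row 1
  'j' => row 2
  'o' => row 1
  'h' => row 0
  'c' => row 1
  'f' => row 2
Rows:
  Row 0: "dh"
  Row 1: "moc"
  Row 2: "jf"
First row length: 2

2


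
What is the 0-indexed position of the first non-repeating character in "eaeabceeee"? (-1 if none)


Input: eaeabceeee
Character frequencies:
  'a': 2
  'b': 1
  'c': 1
  'e': 6
Scanning left to right for freq == 1:
  Position 0 ('e'): freq=6, skip
  Position 1 ('a'): freq=2, skip
  Position 2 ('e'): freq=6, skip
  Position 3 ('a'): freq=2, skip
  Position 4 ('b'): unique! => answer = 4

4


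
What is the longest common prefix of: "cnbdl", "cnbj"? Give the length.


Words: cnbdl, cnbj
  Position 0: all 'c' => match
  Position 1: all 'n' => match
  Position 2: all 'b' => match
  Position 3: ('d', 'j') => mismatch, stop
LCP = "cnb" (length 3)

3


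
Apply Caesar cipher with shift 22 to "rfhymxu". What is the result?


Caesar cipher: shift "rfhymxu" by 22
  'r' (pos 17) + 22 = pos 13 = 'n'
  'f' (pos 5) + 22 = pos 1 = 'b'
  'h' (pos 7) + 22 = pos 3 = 'd'
  'y' (pos 24) + 22 = pos 20 = 'u'
  'm' (pos 12) + 22 = pos 8 = 'i'
  'x' (pos 23) + 22 = pos 19 = 't'
  'u' (pos 20) + 22 = pos 16 = 'q'
Result: nbduitq

nbduitq


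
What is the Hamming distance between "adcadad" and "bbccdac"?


Comparing "adcadad" and "bbccdac" position by position:
  Position 0: 'a' vs 'b' => differ
  Position 1: 'd' vs 'b' => differ
  Position 2: 'c' vs 'c' => same
  Position 3: 'a' vs 'c' => differ
  Position 4: 'd' vs 'd' => same
  Position 5: 'a' vs 'a' => same
  Position 6: 'd' vs 'c' => differ
Total differences (Hamming distance): 4

4


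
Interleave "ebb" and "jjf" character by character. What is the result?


Interleaving "ebb" and "jjf":
  Position 0: 'e' from first, 'j' from second => "ej"
  Position 1: 'b' from first, 'j' from second => "bj"
  Position 2: 'b' from first, 'f' from second => "bf"
Result: ejbjbf

ejbjbf


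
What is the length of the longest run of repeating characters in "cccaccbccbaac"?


Input: "cccaccbccbaac"
Scanning for longest run:
  Position 1 ('c'): continues run of 'c', length=2
  Position 2 ('c'): continues run of 'c', length=3
  Position 3 ('a'): new char, reset run to 1
  Position 4 ('c'): new char, reset run to 1
  Position 5 ('c'): continues run of 'c', length=2
  Position 6 ('b'): new char, reset run to 1
  Position 7 ('c'): new char, reset run to 1
  Position 8 ('c'): continues run of 'c', length=2
  Position 9 ('b'): new char, reset run to 1
  Position 10 ('a'): new char, reset run to 1
  Position 11 ('a'): continues run of 'a', length=2
  Position 12 ('c'): new char, reset run to 1
Longest run: 'c' with length 3

3


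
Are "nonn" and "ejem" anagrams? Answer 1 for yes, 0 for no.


Strings: "nonn", "ejem"
Sorted first:  nnno
Sorted second: eejm
Differ at position 0: 'n' vs 'e' => not anagrams

0


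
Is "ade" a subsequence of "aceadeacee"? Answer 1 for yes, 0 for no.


Check if "ade" is a subsequence of "aceadeacee"
Greedy scan:
  Position 0 ('a'): matches sub[0] = 'a'
  Position 1 ('c'): no match needed
  Position 2 ('e'): no match needed
  Position 3 ('a'): no match needed
  Position 4 ('d'): matches sub[1] = 'd'
  Position 5 ('e'): matches sub[2] = 'e'
  Position 6 ('a'): no match needed
  Position 7 ('c'): no match needed
  Position 8 ('e'): no match needed
  Position 9 ('e'): no match needed
All 3 characters matched => is a subsequence

1


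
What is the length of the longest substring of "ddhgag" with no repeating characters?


Input: "ddhgag"
Sliding window (track last position of each char):
  Position 0 ('d'): window [0,0] length 1 -- new best
  Position 1 ('d'): repeat (last at 0), move window start to 1
  Position 1 ('d'): window [1,1] length 1
  Position 2 ('h'): window [1,2] length 2 -- new best
  Position 3 ('g'): window [1,3] length 3 -- new best
  Position 4 ('a'): window [1,4] length 4 -- new best
  Position 5 ('g'): repeat (last at 3), move window start to 4
  Position 5 ('g'): window [4,5] length 2
Longest substring with no repeats: "dhga" with length 4

4


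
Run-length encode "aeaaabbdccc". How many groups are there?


Input: aeaaabbdccc
Scanning for consecutive runs:
  Group 1: 'a' x 1 (positions 0-0)
  Group 2: 'e' x 1 (positions 1-1)
  Group 3: 'a' x 3 (positions 2-4)
  Group 4: 'b' x 2 (positions 5-6)
  Group 5: 'd' x 1 (positions 7-7)
  Group 6: 'c' x 3 (positions 8-10)
Total groups: 6

6


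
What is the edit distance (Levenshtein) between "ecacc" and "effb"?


Computing edit distance: "ecacc" -> "effb"
DP table:
           e    f    f    b
      0    1    2    3    4
  e   1    0    1    2    3
  c   2    1    1    2    3
  a   3    2    2    2    3
  c   4    3    3    3    3
  c   5    4    4    4    4
Edit distance = dp[5][4] = 4

4


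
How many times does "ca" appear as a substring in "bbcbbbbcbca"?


Searching for "ca" in "bbcbbbbcbca"
Scanning each position:
  Position 0: "bb" => no
  Position 1: "bc" => no
  Position 2: "cb" => no
  Position 3: "bb" => no
  Position 4: "bb" => no
  Position 5: "bb" => no
  Position 6: "bc" => no
  Position 7: "cb" => no
  Position 8: "bc" => no
  Position 9: "ca" => MATCH
Total occurrences: 1

1


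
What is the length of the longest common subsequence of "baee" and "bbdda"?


LCS of "baee" and "bbdda"
DP table:
           b    b    d    d    a
      0    0    0    0    0    0
  b   0    1    1    1    1    1
  a   0    1    1    1    1    2
  e   0    1    1    1    1    2
  e   0    1    1    1    1    2
LCS length = dp[4][5] = 2

2


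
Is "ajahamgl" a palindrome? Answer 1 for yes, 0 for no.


Input: ajahamgl
Reversed: lgmahaja
  Compare pos 0 ('a') with pos 7 ('l'): MISMATCH
  Compare pos 1 ('j') with pos 6 ('g'): MISMATCH
  Compare pos 2 ('a') with pos 5 ('m'): MISMATCH
  Compare pos 3 ('h') with pos 4 ('a'): MISMATCH
Result: not a palindrome

0


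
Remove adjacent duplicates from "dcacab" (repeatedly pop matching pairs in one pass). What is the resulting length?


Input: dcacab
Stack-based adjacent duplicate removal:
  Read 'd': push. Stack: d
  Read 'c': push. Stack: dc
  Read 'a': push. Stack: dca
  Read 'c': push. Stack: dcac
  Read 'a': push. Stack: dcaca
  Read 'b': push. Stack: dcacab
Final stack: "dcacab" (length 6)

6


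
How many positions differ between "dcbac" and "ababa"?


Comparing "dcbac" and "ababa" position by position:
  Position 0: 'd' vs 'a' => DIFFER
  Position 1: 'c' vs 'b' => DIFFER
  Position 2: 'b' vs 'a' => DIFFER
  Position 3: 'a' vs 'b' => DIFFER
  Position 4: 'c' vs 'a' => DIFFER
Positions that differ: 5

5


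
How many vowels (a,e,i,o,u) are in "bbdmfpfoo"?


Input: bbdmfpfoo
Checking each character:
  'b' at position 0: consonant
  'b' at position 1: consonant
  'd' at position 2: consonant
  'm' at position 3: consonant
  'f' at position 4: consonant
  'p' at position 5: consonant
  'f' at position 6: consonant
  'o' at position 7: vowel (running total: 1)
  'o' at position 8: vowel (running total: 2)
Total vowels: 2

2


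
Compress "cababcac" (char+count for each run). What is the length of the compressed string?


Input: cababcac
Runs:
  'c' x 1 => "c1"
  'a' x 1 => "a1"
  'b' x 1 => "b1"
  'a' x 1 => "a1"
  'b' x 1 => "b1"
  'c' x 1 => "c1"
  'a' x 1 => "a1"
  'c' x 1 => "c1"
Compressed: "c1a1b1a1b1c1a1c1"
Compressed length: 16

16


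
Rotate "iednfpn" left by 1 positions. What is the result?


Input: "iednfpn", rotate left by 1
First 1 characters: "i"
Remaining characters: "ednfpn"
Concatenate remaining + first: "ednfpn" + "i" = "ednfpni"

ednfpni


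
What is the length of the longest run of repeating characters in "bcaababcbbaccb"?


Input: "bcaababcbbaccb"
Scanning for longest run:
  Position 1 ('c'): new char, reset run to 1
  Position 2 ('a'): new char, reset run to 1
  Position 3 ('a'): continues run of 'a', length=2
  Position 4 ('b'): new char, reset run to 1
  Position 5 ('a'): new char, reset run to 1
  Position 6 ('b'): new char, reset run to 1
  Position 7 ('c'): new char, reset run to 1
  Position 8 ('b'): new char, reset run to 1
  Position 9 ('b'): continues run of 'b', length=2
  Position 10 ('a'): new char, reset run to 1
  Position 11 ('c'): new char, reset run to 1
  Position 12 ('c'): continues run of 'c', length=2
  Position 13 ('b'): new char, reset run to 1
Longest run: 'a' with length 2

2


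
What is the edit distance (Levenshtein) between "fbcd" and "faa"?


Computing edit distance: "fbcd" -> "faa"
DP table:
           f    a    a
      0    1    2    3
  f   1    0    1    2
  b   2    1    1    2
  c   3    2    2    2
  d   4    3    3    3
Edit distance = dp[4][3] = 3

3


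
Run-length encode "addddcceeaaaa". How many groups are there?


Input: addddcceeaaaa
Scanning for consecutive runs:
  Group 1: 'a' x 1 (positions 0-0)
  Group 2: 'd' x 4 (positions 1-4)
  Group 3: 'c' x 2 (positions 5-6)
  Group 4: 'e' x 2 (positions 7-8)
  Group 5: 'a' x 4 (positions 9-12)
Total groups: 5

5


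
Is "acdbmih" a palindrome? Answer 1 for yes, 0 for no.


Input: acdbmih
Reversed: himbdca
  Compare pos 0 ('a') with pos 6 ('h'): MISMATCH
  Compare pos 1 ('c') with pos 5 ('i'): MISMATCH
  Compare pos 2 ('d') with pos 4 ('m'): MISMATCH
Result: not a palindrome

0


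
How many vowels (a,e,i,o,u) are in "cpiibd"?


Input: cpiibd
Checking each character:
  'c' at position 0: consonant
  'p' at position 1: consonant
  'i' at position 2: vowel (running total: 1)
  'i' at position 3: vowel (running total: 2)
  'b' at position 4: consonant
  'd' at position 5: consonant
Total vowels: 2

2


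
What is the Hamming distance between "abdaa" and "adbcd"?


Comparing "abdaa" and "adbcd" position by position:
  Position 0: 'a' vs 'a' => same
  Position 1: 'b' vs 'd' => differ
  Position 2: 'd' vs 'b' => differ
  Position 3: 'a' vs 'c' => differ
  Position 4: 'a' vs 'd' => differ
Total differences (Hamming distance): 4

4


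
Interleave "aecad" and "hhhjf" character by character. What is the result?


Interleaving "aecad" and "hhhjf":
  Position 0: 'a' from first, 'h' from second => "ah"
  Position 1: 'e' from first, 'h' from second => "eh"
  Position 2: 'c' from first, 'h' from second => "ch"
  Position 3: 'a' from first, 'j' from second => "aj"
  Position 4: 'd' from first, 'f' from second => "df"
Result: ahehchajdf

ahehchajdf


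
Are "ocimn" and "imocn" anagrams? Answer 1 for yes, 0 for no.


Strings: "ocimn", "imocn"
Sorted first:  cimno
Sorted second: cimno
Sorted forms match => anagrams

1


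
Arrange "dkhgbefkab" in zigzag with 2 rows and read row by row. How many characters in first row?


Zigzag "dkhgbefkab" into 2 rows:
Placing characters:
  'd' => row 0
  'k' => row 1
  'h' => row 0
  'g' => row 1
  'b' => row 0
  'e' => row 1
  'f' => row 0
  'k' => row 1
  'a' => row 0
  'b' => row 1
Rows:
  Row 0: "dhbfa"
  Row 1: "kgekb"
First row length: 5

5


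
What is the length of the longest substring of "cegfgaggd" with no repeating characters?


Input: "cegfgaggd"
Sliding window (track last position of each char):
  Position 0 ('c'): window [0,0] length 1 -- new best
  Position 1 ('e'): window [0,1] length 2 -- new best
  Position 2 ('g'): window [0,2] length 3 -- new best
  Position 3 ('f'): window [0,3] length 4 -- new best
  Position 4 ('g'): repeat (last at 2), move window start to 3
  Position 4 ('g'): window [3,4] length 2
  Position 5 ('a'): window [3,5] length 3
  Position 6 ('g'): repeat (last at 4), move window start to 5
  Position 6 ('g'): window [5,6] length 2
  Position 7 ('g'): repeat (last at 6), move window start to 7
  Position 7 ('g'): window [7,7] length 1
  Position 8 ('d'): window [7,8] length 2
Longest substring with no repeats: "cegf" with length 4

4


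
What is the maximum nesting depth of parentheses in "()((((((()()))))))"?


Input: "()((((((()()))))))"
Tracking depth:
  Position 0 '(': depth becomes 1
  Position 1 ')': depth becomes 0
  Position 2 '(': depth becomes 1
  Position 3 '(': depth becomes 2
  Position 4 '(': depth becomes 3
  Position 5 '(': depth becomes 4
  Position 6 '(': depth becomes 5
  Position 7 '(': depth becomes 6
  Position 8 '(': depth becomes 7
  Position 9 ')': depth becomes 6
  Position 10 '(': depth becomes 7
  Position 11 ')': depth becomes 6
  Position 12 ')': depth becomes 5
  Position 13 ')': depth becomes 4
  Position 14 ')': depth becomes 3
  Position 15 ')': depth becomes 2
  Position 16 ')': depth becomes 1
  Position 17 ')': depth becomes 0
Maximum depth reached: 7

7


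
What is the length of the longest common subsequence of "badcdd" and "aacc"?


LCS of "badcdd" and "aacc"
DP table:
           a    a    c    c
      0    0    0    0    0
  b   0    0    0    0    0
  a   0    1    1    1    1
  d   0    1    1    1    1
  c   0    1    1    2    2
  d   0    1    1    2    2
  d   0    1    1    2    2
LCS length = dp[6][4] = 2

2
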